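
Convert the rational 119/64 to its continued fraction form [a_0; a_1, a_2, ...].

[1; 1, 6, 9]

Run the Euclidean algorithm on 119 and 64; the successive quotients are the partial quotients a_0, a_1, ... (each step inverts the fractional part left over by the previous one):
  119 = 1*64 + 55, so a_0 = 1.
  64 = 1*55 + 9, so a_1 = 1.
  55 = 6*9 + 1, so a_2 = 6.
  9 = 9*1 + 0, so a_3 = 9.
The remainder reaches 0 after 4 divisions, so the expansion has 4 partial quotients, read off in order.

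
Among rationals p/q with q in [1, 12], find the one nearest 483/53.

Expand x = 483/53 as a continued fraction with the Euclidean algorithm:
  483 = 9*53 + 6, so a_0 = 9.
  53 = 8*6 + 5, so a_1 = 8.
  6 = 1*5 + 1, so a_2 = 1.
  5 = 5*1 + 0, so a_3 = 5.
so x = [9; 8, 1, 5].
Convergents (p_i = a_i*p_{i-1} + p_{i-2}, q_i = a_i*q_{i-1} + q_{i-2} with p_{-2}=0, p_{-1}=1, q_{-2}=1, q_{-1}=0), until the denominator exceeds 12:
  i=0: a_0=9, p_0 = 9*1 + 0 = 9, q_0 = 9*0 + 1 = 1.
  i=1: a_1=8, p_1 = 8*9 + 1 = 73, q_1 = 8*1 + 0 = 8.
  i=2: a_2=1, p_2 = 1*73 + 9 = 82, q_2 = 1*8 + 1 = 9.
  i=3: a_3=5, p_3 = 5*82 + 73 = 483, q_3 = 5*9 + 8 = 53.
q_3 = 53 > 12, so the last convergent with denominator <= 12 is p_2/q_2 = 82/9.
The closest fraction with denominator <= 12 is either p_2/q_2 or the intermediate fraction (k*p_2 + p_1)/(k*q_2 + q_1) with the largest k >= 1 whose denominator stays <= 12; these approach x as k grows, and every other convergent or intermediate fraction in range is farther away.
Largest k: floor((12 - q_1)/q_2) = floor((12 - 8)/9) = 0.
Since k = 0, no intermediate fraction beyond p_2/q_2 has denominator <= 12, so the convergent 82/9 is the closest (its error is |483*9 - 82*53|/(53*9) = 1/477).

82/9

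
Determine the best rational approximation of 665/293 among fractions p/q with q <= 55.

Expand x = 665/293 as a continued fraction with the Euclidean algorithm:
  665 = 2*293 + 79, so a_0 = 2.
  293 = 3*79 + 56, so a_1 = 3.
  79 = 1*56 + 23, so a_2 = 1.
  56 = 2*23 + 10, so a_3 = 2.
  23 = 2*10 + 3, so a_4 = 2.
  10 = 3*3 + 1, so a_5 = 3.
  3 = 3*1 + 0, so a_6 = 3.
so x = [2; 3, 1, 2, 2, 3, 3].
Convergents (p_i = a_i*p_{i-1} + p_{i-2}, q_i = a_i*q_{i-1} + q_{i-2} with p_{-2}=0, p_{-1}=1, q_{-2}=1, q_{-1}=0), until the denominator exceeds 55:
  i=0: a_0=2, p_0 = 2*1 + 0 = 2, q_0 = 2*0 + 1 = 1.
  i=1: a_1=3, p_1 = 3*2 + 1 = 7, q_1 = 3*1 + 0 = 3.
  i=2: a_2=1, p_2 = 1*7 + 2 = 9, q_2 = 1*3 + 1 = 4.
  i=3: a_3=2, p_3 = 2*9 + 7 = 25, q_3 = 2*4 + 3 = 11.
  i=4: a_4=2, p_4 = 2*25 + 9 = 59, q_4 = 2*11 + 4 = 26.
  i=5: a_5=3, p_5 = 3*59 + 25 = 202, q_5 = 3*26 + 11 = 89.
q_5 = 89 > 55, so the last convergent with denominator <= 55 is p_4/q_4 = 59/26.
The closest fraction with denominator <= 55 is either p_4/q_4 or the intermediate fraction (k*p_4 + p_3)/(k*q_4 + q_3) with the largest k >= 1 whose denominator stays <= 55; these approach x as k grows, and every other convergent or intermediate fraction in range is farther away.
Largest k: floor((55 - q_3)/q_4) = floor((55 - 11)/26) = 1.
That gives (1*59 + 25)/(1*26 + 11) = 84/37.
Compare the errors: |x - 59/26| = |665*26 - 59*293|/(293*26) = 3/7618, and |x - 84/37| = |665*37 - 84*293|/(293*37) = 7/10841.
Cross-multiplying, 3*10841 = 32523 < 53326 = 7*7618, so 3/7618 is smaller: the convergent 59/26 is closer to x than 84/37.

59/26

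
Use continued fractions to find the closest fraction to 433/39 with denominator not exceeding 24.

Expand x = 433/39 as a continued fraction with the Euclidean algorithm:
  433 = 11*39 + 4, so a_0 = 11.
  39 = 9*4 + 3, so a_1 = 9.
  4 = 1*3 + 1, so a_2 = 1.
  3 = 3*1 + 0, so a_3 = 3.
so x = [11; 9, 1, 3].
Convergents (p_i = a_i*p_{i-1} + p_{i-2}, q_i = a_i*q_{i-1} + q_{i-2} with p_{-2}=0, p_{-1}=1, q_{-2}=1, q_{-1}=0), until the denominator exceeds 24:
  i=0: a_0=11, p_0 = 11*1 + 0 = 11, q_0 = 11*0 + 1 = 1.
  i=1: a_1=9, p_1 = 9*11 + 1 = 100, q_1 = 9*1 + 0 = 9.
  i=2: a_2=1, p_2 = 1*100 + 11 = 111, q_2 = 1*9 + 1 = 10.
  i=3: a_3=3, p_3 = 3*111 + 100 = 433, q_3 = 3*10 + 9 = 39.
q_3 = 39 > 24, so the last convergent with denominator <= 24 is p_2/q_2 = 111/10.
The closest fraction with denominator <= 24 is either p_2/q_2 or the intermediate fraction (k*p_2 + p_1)/(k*q_2 + q_1) with the largest k >= 1 whose denominator stays <= 24; these approach x as k grows, and every other convergent or intermediate fraction in range is farther away.
Largest k: floor((24 - q_1)/q_2) = floor((24 - 9)/10) = 1.
That gives (1*111 + 100)/(1*10 + 9) = 211/19.
Compare the errors: |x - 111/10| = |433*10 - 111*39|/(39*10) = 1/390, and |x - 211/19| = |433*19 - 211*39|/(39*19) = 2/741.
Cross-multiplying, 1*741 = 741 < 780 = 2*390, so 1/390 is smaller: the convergent 111/10 is closer to x than 211/19.

111/10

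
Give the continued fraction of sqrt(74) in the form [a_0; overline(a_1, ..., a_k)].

[8; overline(1, 1, 1, 1, 16)]

Write x_i = (sqrt(74) + m_i)/d_i with (m_0, d_0) = (0, 1). a_0 = floor(sqrt(74)) = 8, since 8^2 = 64 <= 74 < 81 = 9^2.
Iterate m_{i+1} = d_i*a_i - m_i, d_{i+1} = (74 - m_{i+1}^2)/d_i, a_{i+1} = floor((a_0 + m_{i+1})/d_{i+1}):
  m_1 = 1*8 - 0 = 8, d_1 = (74 - 8^2)/1 = 10/1 = 10, a_1 = floor((8 + 8)/10) = 1.
  m_2 = 10*1 - 8 = 2, d_2 = (74 - 2^2)/10 = 70/10 = 7, a_2 = floor((8 + 2)/7) = 1.
  m_3 = 7*1 - 2 = 5, d_3 = (74 - 5^2)/7 = 49/7 = 7, a_3 = floor((8 + 5)/7) = 1.
  m_4 = 7*1 - 5 = 2, d_4 = (74 - 2^2)/7 = 70/7 = 10, a_4 = floor((8 + 2)/10) = 1.
  m_5 = 10*1 - 2 = 8, d_5 = (74 - 8^2)/10 = 10/10 = 1, a_5 = floor((8 + 8)/1) = 16.
  m_6 = 1*16 - 8 = 8, d_6 = (74 - 8^2)/1 = 10/1 = 10: (m_6, d_6) = (m_1, d_1) = (8, 10), so from here the quotients repeat a_1, ..., a_5; the period length is 5.
Hence the expansion of sqrt(74) is a_0 = 8 followed by the repeating block 1, 1, 1, 1, 16 (period 5).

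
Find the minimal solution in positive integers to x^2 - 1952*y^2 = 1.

(x, y) = (118097, 2673)

First expand sqrt(1952) as a continued fraction. With x_i = (sqrt(1952) + m_i)/d_i and (m_0, d_0) = (0, 1): a_0 = floor(sqrt(1952)) = 44, since 44^2 = 1936 <= 1952 < 2025 = 45^2.
Iterate m_{i+1} = d_i*a_i - m_i, d_{i+1} = (1952 - m_{i+1}^2)/d_i, a_{i+1} = floor((a_0 + m_{i+1})/d_{i+1}):
  m_1 = 1*44 - 0 = 44, d_1 = (1952 - 44^2)/1 = 16/1 = 16, a_1 = floor((44 + 44)/16) = 5.
  m_2 = 16*5 - 44 = 36, d_2 = (1952 - 36^2)/16 = 656/16 = 41, a_2 = floor((44 + 36)/41) = 1.
  m_3 = 41*1 - 36 = 5, d_3 = (1952 - 5^2)/41 = 1927/41 = 47, a_3 = floor((44 + 5)/47) = 1.
  m_4 = 47*1 - 5 = 42, d_4 = (1952 - 42^2)/47 = 188/47 = 4, a_4 = floor((44 + 42)/4) = 21.
  m_5 = 4*21 - 42 = 42, d_5 = (1952 - 42^2)/4 = 188/4 = 47, a_5 = floor((44 + 42)/47) = 1.
  m_6 = 47*1 - 42 = 5, d_6 = (1952 - 5^2)/47 = 1927/47 = 41, a_6 = floor((44 + 5)/41) = 1.
  m_7 = 41*1 - 5 = 36, d_7 = (1952 - 36^2)/41 = 656/41 = 16, a_7 = floor((44 + 36)/16) = 5.
  m_8 = 16*5 - 36 = 44, d_8 = (1952 - 44^2)/16 = 16/16 = 1, a_8 = floor((44 + 44)/1) = 88.
  m_9 = 1*88 - 44 = 44, d_9 = (1952 - 44^2)/1 = 16/1 = 16: (m_9, d_9) = (m_1, d_1) = (44, 16), so from here the quotients repeat a_1, ..., a_8; the period length is 8.
So sqrt(1952) = [44; (5, 1, 1, 21, 1, 1, 5, 88)] with period length k = 8.
k is even, so the fundamental solution of x^2 - 1952y^2 = 1 is (p_{k-1}, q_{k-1}) = (p_7, q_7); compute convergents through index 7.
Convergents (p_i = a_i*p_{i-1} + p_{i-2}, q_i = a_i*q_{i-1} + q_{i-2} with p_{-2}=0, p_{-1}=1, q_{-2}=1, q_{-1}=0):
  i=0: a_0=44, p_0 = 44*1 + 0 = 44, q_0 = 44*0 + 1 = 1.
  i=1: a_1=5, p_1 = 5*44 + 1 = 221, q_1 = 5*1 + 0 = 5.
  i=2: a_2=1, p_2 = 1*221 + 44 = 265, q_2 = 1*5 + 1 = 6.
  i=3: a_3=1, p_3 = 1*265 + 221 = 486, q_3 = 1*6 + 5 = 11.
  i=4: a_4=21, p_4 = 21*486 + 265 = 10471, q_4 = 21*11 + 6 = 237.
  i=5: a_5=1, p_5 = 1*10471 + 486 = 10957, q_5 = 1*237 + 11 = 248.
  i=6: a_6=1, p_6 = 1*10957 + 10471 = 21428, q_6 = 1*248 + 237 = 485.
  i=7: a_7=5, p_7 = 5*21428 + 10957 = 118097, q_7 = 5*485 + 248 = 2673.
Check: 118097^2 - 1952*2673^2 = 13946901409 - 13946901408 = 1, so (x, y) = (118097, 2673) solves the equation, and by the theorem it is the least positive solution.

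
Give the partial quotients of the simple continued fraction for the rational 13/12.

[1; 12]

Run the Euclidean algorithm on 13 and 12; the successive quotients are the partial quotients a_0, a_1, ... (each step inverts the fractional part left over by the previous one):
  13 = 1*12 + 1, so a_0 = 1.
  12 = 12*1 + 0, so a_1 = 12.
The remainder reaches 0 after 2 divisions, so the expansion has 2 partial quotients, read off in order.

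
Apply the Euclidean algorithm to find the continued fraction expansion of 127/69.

[1; 1, 5, 3, 1, 2]

Run the Euclidean algorithm on 127 and 69; the successive quotients are the partial quotients a_0, a_1, ... (each step inverts the fractional part left over by the previous one):
  127 = 1*69 + 58, so a_0 = 1.
  69 = 1*58 + 11, so a_1 = 1.
  58 = 5*11 + 3, so a_2 = 5.
  11 = 3*3 + 2, so a_3 = 3.
  3 = 1*2 + 1, so a_4 = 1.
  2 = 2*1 + 0, so a_5 = 2.
The remainder reaches 0 after 6 divisions, so the expansion has 6 partial quotients, read off in order.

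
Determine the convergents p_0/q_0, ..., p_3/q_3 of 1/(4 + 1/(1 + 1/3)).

0/1, 1/4, 1/5, 4/19

Using the convergent recurrence p_i = a_i*p_{i-1} + p_{i-2}, q_i = a_i*q_{i-1} + q_{i-2} with p_{-2}=0, p_{-1}=1, q_{-2}=1, q_{-1}=0:
  i=0: a_0=0, p_0 = 0*1 + 0 = 0, q_0 = 0*0 + 1 = 1.
  i=1: a_1=4, p_1 = 4*0 + 1 = 1, q_1 = 4*1 + 0 = 4.
  i=2: a_2=1, p_2 = 1*1 + 0 = 1, q_2 = 1*4 + 1 = 5.
  i=3: a_3=3, p_3 = 3*1 + 1 = 4, q_3 = 3*5 + 4 = 19.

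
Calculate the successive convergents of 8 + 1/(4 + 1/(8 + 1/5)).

8/1, 33/4, 272/33, 1393/169

Using the convergent recurrence p_i = a_i*p_{i-1} + p_{i-2}, q_i = a_i*q_{i-1} + q_{i-2} with p_{-2}=0, p_{-1}=1, q_{-2}=1, q_{-1}=0:
  i=0: a_0=8, p_0 = 8*1 + 0 = 8, q_0 = 8*0 + 1 = 1.
  i=1: a_1=4, p_1 = 4*8 + 1 = 33, q_1 = 4*1 + 0 = 4.
  i=2: a_2=8, p_2 = 8*33 + 8 = 272, q_2 = 8*4 + 1 = 33.
  i=3: a_3=5, p_3 = 5*272 + 33 = 1393, q_3 = 5*33 + 4 = 169.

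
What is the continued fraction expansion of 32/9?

Run the Euclidean algorithm on 32 and 9; the successive quotients are the partial quotients a_0, a_1, ... (each step inverts the fractional part left over by the previous one):
  32 = 3*9 + 5, so a_0 = 3.
  9 = 1*5 + 4, so a_1 = 1.
  5 = 1*4 + 1, so a_2 = 1.
  4 = 4*1 + 0, so a_3 = 4.
The remainder reaches 0 after 4 divisions, so the expansion has 4 partial quotients, read off in order.

[3; 1, 1, 4]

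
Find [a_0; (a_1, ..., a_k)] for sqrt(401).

Write x_i = (sqrt(401) + m_i)/d_i with (m_0, d_0) = (0, 1). a_0 = floor(sqrt(401)) = 20, since 20^2 = 400 <= 401 < 441 = 21^2.
Iterate m_{i+1} = d_i*a_i - m_i, d_{i+1} = (401 - m_{i+1}^2)/d_i, a_{i+1} = floor((a_0 + m_{i+1})/d_{i+1}):
  m_1 = 1*20 - 0 = 20, d_1 = (401 - 20^2)/1 = 1/1 = 1, a_1 = floor((20 + 20)/1) = 40.
  m_2 = 1*40 - 20 = 20, d_2 = (401 - 20^2)/1 = 1/1 = 1: (m_2, d_2) = (m_1, d_1) = (20, 1), so from here the quotient a_1 repeats; the period length is 1.
Hence the expansion of sqrt(401) is a_0 = 20 followed by the repeating block 40 (period 1).

[20; (40)]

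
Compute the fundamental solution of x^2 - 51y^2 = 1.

First expand sqrt(51) as a continued fraction. With x_i = (sqrt(51) + m_i)/d_i and (m_0, d_0) = (0, 1): a_0 = floor(sqrt(51)) = 7, since 7^2 = 49 <= 51 < 64 = 8^2.
Iterate m_{i+1} = d_i*a_i - m_i, d_{i+1} = (51 - m_{i+1}^2)/d_i, a_{i+1} = floor((a_0 + m_{i+1})/d_{i+1}):
  m_1 = 1*7 - 0 = 7, d_1 = (51 - 7^2)/1 = 2/1 = 2, a_1 = floor((7 + 7)/2) = 7.
  m_2 = 2*7 - 7 = 7, d_2 = (51 - 7^2)/2 = 2/2 = 1, a_2 = floor((7 + 7)/1) = 14.
  m_3 = 1*14 - 7 = 7, d_3 = (51 - 7^2)/1 = 2/1 = 2: (m_3, d_3) = (m_1, d_1) = (7, 2), so from here the quotients repeat a_1, a_2; the period length is 2.
So sqrt(51) = [7; (7, 14)] with period length k = 2.
k is even, so the fundamental solution of x^2 - 51y^2 = 1 is (p_{k-1}, q_{k-1}) = (p_1, q_1); compute convergents through index 1.
Convergents (p_i = a_i*p_{i-1} + p_{i-2}, q_i = a_i*q_{i-1} + q_{i-2} with p_{-2}=0, p_{-1}=1, q_{-2}=1, q_{-1}=0):
  i=0: a_0=7, p_0 = 7*1 + 0 = 7, q_0 = 7*0 + 1 = 1.
  i=1: a_1=7, p_1 = 7*7 + 1 = 50, q_1 = 7*1 + 0 = 7.
Check: 50^2 - 51*7^2 = 2500 - 2499 = 1, so (x, y) = (50, 7) solves the equation, and by the theorem it is the least positive solution.

(x, y) = (50, 7)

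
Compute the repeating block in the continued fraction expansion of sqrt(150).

Write x_i = (sqrt(150) + m_i)/d_i with (m_0, d_0) = (0, 1). a_0 = floor(sqrt(150)) = 12, since 12^2 = 144 <= 150 < 169 = 13^2.
Iterate m_{i+1} = d_i*a_i - m_i, d_{i+1} = (150 - m_{i+1}^2)/d_i, a_{i+1} = floor((a_0 + m_{i+1})/d_{i+1}):
  m_1 = 1*12 - 0 = 12, d_1 = (150 - 12^2)/1 = 6/1 = 6, a_1 = floor((12 + 12)/6) = 4.
  m_2 = 6*4 - 12 = 12, d_2 = (150 - 12^2)/6 = 6/6 = 1, a_2 = floor((12 + 12)/1) = 24.
  m_3 = 1*24 - 12 = 12, d_3 = (150 - 12^2)/1 = 6/1 = 6: (m_3, d_3) = (m_1, d_1) = (12, 6), so from here the quotients repeat a_1, a_2; the period length is 2.
Hence the expansion of sqrt(150) is a_0 = 12 followed by the repeating block 4, 24 (period 2).

[12; (4, 24)]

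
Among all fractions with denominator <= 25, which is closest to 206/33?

156/25

Expand x = 206/33 as a continued fraction with the Euclidean algorithm:
  206 = 6*33 + 8, so a_0 = 6.
  33 = 4*8 + 1, so a_1 = 4.
  8 = 8*1 + 0, so a_2 = 8.
so x = [6; 4, 8].
Convergents (p_i = a_i*p_{i-1} + p_{i-2}, q_i = a_i*q_{i-1} + q_{i-2} with p_{-2}=0, p_{-1}=1, q_{-2}=1, q_{-1}=0), until the denominator exceeds 25:
  i=0: a_0=6, p_0 = 6*1 + 0 = 6, q_0 = 6*0 + 1 = 1.
  i=1: a_1=4, p_1 = 4*6 + 1 = 25, q_1 = 4*1 + 0 = 4.
  i=2: a_2=8, p_2 = 8*25 + 6 = 206, q_2 = 8*4 + 1 = 33.
q_2 = 33 > 25, so the last convergent with denominator <= 25 is p_1/q_1 = 25/4.
The closest fraction with denominator <= 25 is either p_1/q_1 or the intermediate fraction (k*p_1 + p_0)/(k*q_1 + q_0) with the largest k >= 1 whose denominator stays <= 25; these approach x as k grows, and every other convergent or intermediate fraction in range is farther away.
Largest k: floor((25 - q_0)/q_1) = floor((25 - 1)/4) = 6.
That gives (6*25 + 6)/(6*4 + 1) = 156/25.
Compare the errors: |x - 25/4| = |206*4 - 25*33|/(33*4) = 1/132, and |x - 156/25| = |206*25 - 156*33|/(33*25) = 2/825.
Cross-multiplying, 2*132 = 264 < 825 = 1*825, so 2/825 is smaller: the intermediate fraction 156/25 is closer to x than 25/4.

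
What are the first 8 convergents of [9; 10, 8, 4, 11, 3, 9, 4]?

9/1, 91/10, 737/81, 3039/334, 34166/3755, 105537/11599, 983999/108146, 4041533/444183

Using the convergent recurrence p_i = a_i*p_{i-1} + p_{i-2}, q_i = a_i*q_{i-1} + q_{i-2} with p_{-2}=0, p_{-1}=1, q_{-2}=1, q_{-1}=0:
  i=0: a_0=9, p_0 = 9*1 + 0 = 9, q_0 = 9*0 + 1 = 1.
  i=1: a_1=10, p_1 = 10*9 + 1 = 91, q_1 = 10*1 + 0 = 10.
  i=2: a_2=8, p_2 = 8*91 + 9 = 737, q_2 = 8*10 + 1 = 81.
  i=3: a_3=4, p_3 = 4*737 + 91 = 3039, q_3 = 4*81 + 10 = 334.
  i=4: a_4=11, p_4 = 11*3039 + 737 = 34166, q_4 = 11*334 + 81 = 3755.
  i=5: a_5=3, p_5 = 3*34166 + 3039 = 105537, q_5 = 3*3755 + 334 = 11599.
  i=6: a_6=9, p_6 = 9*105537 + 34166 = 983999, q_6 = 9*11599 + 3755 = 108146.
  i=7: a_7=4, p_7 = 4*983999 + 105537 = 4041533, q_7 = 4*108146 + 11599 = 444183.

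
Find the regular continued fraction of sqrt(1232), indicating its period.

Write x_i = (sqrt(1232) + m_i)/d_i with (m_0, d_0) = (0, 1). a_0 = floor(sqrt(1232)) = 35, since 35^2 = 1225 <= 1232 < 1296 = 36^2.
Iterate m_{i+1} = d_i*a_i - m_i, d_{i+1} = (1232 - m_{i+1}^2)/d_i, a_{i+1} = floor((a_0 + m_{i+1})/d_{i+1}):
  m_1 = 1*35 - 0 = 35, d_1 = (1232 - 35^2)/1 = 7/1 = 7, a_1 = floor((35 + 35)/7) = 10.
  m_2 = 7*10 - 35 = 35, d_2 = (1232 - 35^2)/7 = 7/7 = 1, a_2 = floor((35 + 35)/1) = 70.
  m_3 = 1*70 - 35 = 35, d_3 = (1232 - 35^2)/1 = 7/1 = 7: (m_3, d_3) = (m_1, d_1) = (35, 7), so from here the quotients repeat a_1, a_2; the period length is 2.
Hence the expansion of sqrt(1232) is a_0 = 35 followed by the repeating block 10, 70 (period 2).

[35; (10, 70)]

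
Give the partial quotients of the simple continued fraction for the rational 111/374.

Run the Euclidean algorithm on 111 and 374; the successive quotients are the partial quotients a_0, a_1, ... (each step inverts the fractional part left over by the previous one):
  111 = 0*374 + 111, so a_0 = 0.
  374 = 3*111 + 41, so a_1 = 3.
  111 = 2*41 + 29, so a_2 = 2.
  41 = 1*29 + 12, so a_3 = 1.
  29 = 2*12 + 5, so a_4 = 2.
  12 = 2*5 + 2, so a_5 = 2.
  5 = 2*2 + 1, so a_6 = 2.
  2 = 2*1 + 0, so a_7 = 2.
The remainder reaches 0 after 8 divisions, so the expansion has 8 partial quotients, read off in order.

[0; 3, 2, 1, 2, 2, 2, 2]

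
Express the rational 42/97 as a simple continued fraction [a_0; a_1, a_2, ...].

[0; 2, 3, 4, 3]

Run the Euclidean algorithm on 42 and 97; the successive quotients are the partial quotients a_0, a_1, ... (each step inverts the fractional part left over by the previous one):
  42 = 0*97 + 42, so a_0 = 0.
  97 = 2*42 + 13, so a_1 = 2.
  42 = 3*13 + 3, so a_2 = 3.
  13 = 4*3 + 1, so a_3 = 4.
  3 = 3*1 + 0, so a_4 = 3.
The remainder reaches 0 after 5 divisions, so the expansion has 5 partial quotients, read off in order.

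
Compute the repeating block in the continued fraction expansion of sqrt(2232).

[47; (4, 10, 4, 94)]

Write x_i = (sqrt(2232) + m_i)/d_i with (m_0, d_0) = (0, 1). a_0 = floor(sqrt(2232)) = 47, since 47^2 = 2209 <= 2232 < 2304 = 48^2.
Iterate m_{i+1} = d_i*a_i - m_i, d_{i+1} = (2232 - m_{i+1}^2)/d_i, a_{i+1} = floor((a_0 + m_{i+1})/d_{i+1}):
  m_1 = 1*47 - 0 = 47, d_1 = (2232 - 47^2)/1 = 23/1 = 23, a_1 = floor((47 + 47)/23) = 4.
  m_2 = 23*4 - 47 = 45, d_2 = (2232 - 45^2)/23 = 207/23 = 9, a_2 = floor((47 + 45)/9) = 10.
  m_3 = 9*10 - 45 = 45, d_3 = (2232 - 45^2)/9 = 207/9 = 23, a_3 = floor((47 + 45)/23) = 4.
  m_4 = 23*4 - 45 = 47, d_4 = (2232 - 47^2)/23 = 23/23 = 1, a_4 = floor((47 + 47)/1) = 94.
  m_5 = 1*94 - 47 = 47, d_5 = (2232 - 47^2)/1 = 23/1 = 23: (m_5, d_5) = (m_1, d_1) = (47, 23), so from here the quotients repeat a_1, ..., a_4; the period length is 4.
Hence the expansion of sqrt(2232) is a_0 = 47 followed by the repeating block 4, 10, 4, 94 (period 4).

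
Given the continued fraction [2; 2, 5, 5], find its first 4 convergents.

2/1, 5/2, 27/11, 140/57

Using the convergent recurrence p_i = a_i*p_{i-1} + p_{i-2}, q_i = a_i*q_{i-1} + q_{i-2} with p_{-2}=0, p_{-1}=1, q_{-2}=1, q_{-1}=0:
  i=0: a_0=2, p_0 = 2*1 + 0 = 2, q_0 = 2*0 + 1 = 1.
  i=1: a_1=2, p_1 = 2*2 + 1 = 5, q_1 = 2*1 + 0 = 2.
  i=2: a_2=5, p_2 = 5*5 + 2 = 27, q_2 = 5*2 + 1 = 11.
  i=3: a_3=5, p_3 = 5*27 + 5 = 140, q_3 = 5*11 + 2 = 57.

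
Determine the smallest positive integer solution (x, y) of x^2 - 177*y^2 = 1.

First expand sqrt(177) as a continued fraction. With x_i = (sqrt(177) + m_i)/d_i and (m_0, d_0) = (0, 1): a_0 = floor(sqrt(177)) = 13, since 13^2 = 169 <= 177 < 196 = 14^2.
Iterate m_{i+1} = d_i*a_i - m_i, d_{i+1} = (177 - m_{i+1}^2)/d_i, a_{i+1} = floor((a_0 + m_{i+1})/d_{i+1}):
  m_1 = 1*13 - 0 = 13, d_1 = (177 - 13^2)/1 = 8/1 = 8, a_1 = floor((13 + 13)/8) = 3.
  m_2 = 8*3 - 13 = 11, d_2 = (177 - 11^2)/8 = 56/8 = 7, a_2 = floor((13 + 11)/7) = 3.
  m_3 = 7*3 - 11 = 10, d_3 = (177 - 10^2)/7 = 77/7 = 11, a_3 = floor((13 + 10)/11) = 2.
  m_4 = 11*2 - 10 = 12, d_4 = (177 - 12^2)/11 = 33/11 = 3, a_4 = floor((13 + 12)/3) = 8.
  m_5 = 3*8 - 12 = 12, d_5 = (177 - 12^2)/3 = 33/3 = 11, a_5 = floor((13 + 12)/11) = 2.
  m_6 = 11*2 - 12 = 10, d_6 = (177 - 10^2)/11 = 77/11 = 7, a_6 = floor((13 + 10)/7) = 3.
  m_7 = 7*3 - 10 = 11, d_7 = (177 - 11^2)/7 = 56/7 = 8, a_7 = floor((13 + 11)/8) = 3.
  m_8 = 8*3 - 11 = 13, d_8 = (177 - 13^2)/8 = 8/8 = 1, a_8 = floor((13 + 13)/1) = 26.
  m_9 = 1*26 - 13 = 13, d_9 = (177 - 13^2)/1 = 8/1 = 8: (m_9, d_9) = (m_1, d_1) = (13, 8), so from here the quotients repeat a_1, ..., a_8; the period length is 8.
So sqrt(177) = [13; (3, 3, 2, 8, 2, 3, 3, 26)] with period length k = 8.
k is even, so the fundamental solution of x^2 - 177y^2 = 1 is (p_{k-1}, q_{k-1}) = (p_7, q_7); compute convergents through index 7.
Convergents (p_i = a_i*p_{i-1} + p_{i-2}, q_i = a_i*q_{i-1} + q_{i-2} with p_{-2}=0, p_{-1}=1, q_{-2}=1, q_{-1}=0):
  i=0: a_0=13, p_0 = 13*1 + 0 = 13, q_0 = 13*0 + 1 = 1.
  i=1: a_1=3, p_1 = 3*13 + 1 = 40, q_1 = 3*1 + 0 = 3.
  i=2: a_2=3, p_2 = 3*40 + 13 = 133, q_2 = 3*3 + 1 = 10.
  i=3: a_3=2, p_3 = 2*133 + 40 = 306, q_3 = 2*10 + 3 = 23.
  i=4: a_4=8, p_4 = 8*306 + 133 = 2581, q_4 = 8*23 + 10 = 194.
  i=5: a_5=2, p_5 = 2*2581 + 306 = 5468, q_5 = 2*194 + 23 = 411.
  i=6: a_6=3, p_6 = 3*5468 + 2581 = 18985, q_6 = 3*411 + 194 = 1427.
  i=7: a_7=3, p_7 = 3*18985 + 5468 = 62423, q_7 = 3*1427 + 411 = 4692.
Check: 62423^2 - 177*4692^2 = 3896630929 - 3896630928 = 1, so (x, y) = (62423, 4692) solves the equation, and by the theorem it is the least positive solution.

(x, y) = (62423, 4692)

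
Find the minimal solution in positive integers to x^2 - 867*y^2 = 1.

First expand sqrt(867) as a continued fraction. With x_i = (sqrt(867) + m_i)/d_i and (m_0, d_0) = (0, 1): a_0 = floor(sqrt(867)) = 29, since 29^2 = 841 <= 867 < 900 = 30^2.
Iterate m_{i+1} = d_i*a_i - m_i, d_{i+1} = (867 - m_{i+1}^2)/d_i, a_{i+1} = floor((a_0 + m_{i+1})/d_{i+1}):
  m_1 = 1*29 - 0 = 29, d_1 = (867 - 29^2)/1 = 26/1 = 26, a_1 = floor((29 + 29)/26) = 2.
  m_2 = 26*2 - 29 = 23, d_2 = (867 - 23^2)/26 = 338/26 = 13, a_2 = floor((29 + 23)/13) = 4.
  m_3 = 13*4 - 23 = 29, d_3 = (867 - 29^2)/13 = 26/13 = 2, a_3 = floor((29 + 29)/2) = 29.
  m_4 = 2*29 - 29 = 29, d_4 = (867 - 29^2)/2 = 26/2 = 13, a_4 = floor((29 + 29)/13) = 4.
  m_5 = 13*4 - 29 = 23, d_5 = (867 - 23^2)/13 = 338/13 = 26, a_5 = floor((29 + 23)/26) = 2.
  m_6 = 26*2 - 23 = 29, d_6 = (867 - 29^2)/26 = 26/26 = 1, a_6 = floor((29 + 29)/1) = 58.
  m_7 = 1*58 - 29 = 29, d_7 = (867 - 29^2)/1 = 26/1 = 26: (m_7, d_7) = (m_1, d_1) = (29, 26), so from here the quotients repeat a_1, ..., a_6; the period length is 6.
So sqrt(867) = [29; (2, 4, 29, 4, 2, 58)] with period length k = 6.
k is even, so the fundamental solution of x^2 - 867y^2 = 1 is (p_{k-1}, q_{k-1}) = (p_5, q_5); compute convergents through index 5.
Convergents (p_i = a_i*p_{i-1} + p_{i-2}, q_i = a_i*q_{i-1} + q_{i-2} with p_{-2}=0, p_{-1}=1, q_{-2}=1, q_{-1}=0):
  i=0: a_0=29, p_0 = 29*1 + 0 = 29, q_0 = 29*0 + 1 = 1.
  i=1: a_1=2, p_1 = 2*29 + 1 = 59, q_1 = 2*1 + 0 = 2.
  i=2: a_2=4, p_2 = 4*59 + 29 = 265, q_2 = 4*2 + 1 = 9.
  i=3: a_3=29, p_3 = 29*265 + 59 = 7744, q_3 = 29*9 + 2 = 263.
  i=4: a_4=4, p_4 = 4*7744 + 265 = 31241, q_4 = 4*263 + 9 = 1061.
  i=5: a_5=2, p_5 = 2*31241 + 7744 = 70226, q_5 = 2*1061 + 263 = 2385.
Check: 70226^2 - 867*2385^2 = 4931691076 - 4931691075 = 1, so (x, y) = (70226, 2385) solves the equation, and by the theorem it is the least positive solution.

(x, y) = (70226, 2385)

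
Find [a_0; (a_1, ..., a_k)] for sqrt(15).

[3; (1, 6)]

Write x_i = (sqrt(15) + m_i)/d_i with (m_0, d_0) = (0, 1). a_0 = floor(sqrt(15)) = 3, since 3^2 = 9 <= 15 < 16 = 4^2.
Iterate m_{i+1} = d_i*a_i - m_i, d_{i+1} = (15 - m_{i+1}^2)/d_i, a_{i+1} = floor((a_0 + m_{i+1})/d_{i+1}):
  m_1 = 1*3 - 0 = 3, d_1 = (15 - 3^2)/1 = 6/1 = 6, a_1 = floor((3 + 3)/6) = 1.
  m_2 = 6*1 - 3 = 3, d_2 = (15 - 3^2)/6 = 6/6 = 1, a_2 = floor((3 + 3)/1) = 6.
  m_3 = 1*6 - 3 = 3, d_3 = (15 - 3^2)/1 = 6/1 = 6: (m_3, d_3) = (m_1, d_1) = (3, 6), so from here the quotients repeat a_1, a_2; the period length is 2.
Hence the expansion of sqrt(15) is a_0 = 3 followed by the repeating block 1, 6 (period 2).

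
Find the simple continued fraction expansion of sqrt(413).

Write x_i = (sqrt(413) + m_i)/d_i with (m_0, d_0) = (0, 1). a_0 = floor(sqrt(413)) = 20, since 20^2 = 400 <= 413 < 441 = 21^2.
Iterate m_{i+1} = d_i*a_i - m_i, d_{i+1} = (413 - m_{i+1}^2)/d_i, a_{i+1} = floor((a_0 + m_{i+1})/d_{i+1}):
  m_1 = 1*20 - 0 = 20, d_1 = (413 - 20^2)/1 = 13/1 = 13, a_1 = floor((20 + 20)/13) = 3.
  m_2 = 13*3 - 20 = 19, d_2 = (413 - 19^2)/13 = 52/13 = 4, a_2 = floor((20 + 19)/4) = 9.
  m_3 = 4*9 - 19 = 17, d_3 = (413 - 17^2)/4 = 124/4 = 31, a_3 = floor((20 + 17)/31) = 1.
  m_4 = 31*1 - 17 = 14, d_4 = (413 - 14^2)/31 = 217/31 = 7, a_4 = floor((20 + 14)/7) = 4.
  m_5 = 7*4 - 14 = 14, d_5 = (413 - 14^2)/7 = 217/7 = 31, a_5 = floor((20 + 14)/31) = 1.
  m_6 = 31*1 - 14 = 17, d_6 = (413 - 17^2)/31 = 124/31 = 4, a_6 = floor((20 + 17)/4) = 9.
  m_7 = 4*9 - 17 = 19, d_7 = (413 - 19^2)/4 = 52/4 = 13, a_7 = floor((20 + 19)/13) = 3.
  m_8 = 13*3 - 19 = 20, d_8 = (413 - 20^2)/13 = 13/13 = 1, a_8 = floor((20 + 20)/1) = 40.
  m_9 = 1*40 - 20 = 20, d_9 = (413 - 20^2)/1 = 13/1 = 13: (m_9, d_9) = (m_1, d_1) = (20, 13), so from here the quotients repeat a_1, ..., a_8; the period length is 8.
Hence the expansion of sqrt(413) is a_0 = 20 followed by the repeating block 3, 9, 1, 4, 1, 9, 3, 40 (period 8).

[20; (3, 9, 1, 4, 1, 9, 3, 40)]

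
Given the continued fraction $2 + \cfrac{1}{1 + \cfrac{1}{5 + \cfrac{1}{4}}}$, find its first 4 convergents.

Using the convergent recurrence p_i = a_i*p_{i-1} + p_{i-2}, q_i = a_i*q_{i-1} + q_{i-2} with p_{-2}=0, p_{-1}=1, q_{-2}=1, q_{-1}=0:
  i=0: a_0=2, p_0 = 2*1 + 0 = 2, q_0 = 2*0 + 1 = 1.
  i=1: a_1=1, p_1 = 1*2 + 1 = 3, q_1 = 1*1 + 0 = 1.
  i=2: a_2=5, p_2 = 5*3 + 2 = 17, q_2 = 5*1 + 1 = 6.
  i=3: a_3=4, p_3 = 4*17 + 3 = 71, q_3 = 4*6 + 1 = 25.

2/1, 3/1, 17/6, 71/25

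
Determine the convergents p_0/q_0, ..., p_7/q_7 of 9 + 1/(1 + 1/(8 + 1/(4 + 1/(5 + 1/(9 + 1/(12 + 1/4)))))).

9/1, 10/1, 89/9, 366/37, 1919/194, 17637/1783, 213563/21590, 871889/88143

Using the convergent recurrence p_i = a_i*p_{i-1} + p_{i-2}, q_i = a_i*q_{i-1} + q_{i-2} with p_{-2}=0, p_{-1}=1, q_{-2}=1, q_{-1}=0:
  i=0: a_0=9, p_0 = 9*1 + 0 = 9, q_0 = 9*0 + 1 = 1.
  i=1: a_1=1, p_1 = 1*9 + 1 = 10, q_1 = 1*1 + 0 = 1.
  i=2: a_2=8, p_2 = 8*10 + 9 = 89, q_2 = 8*1 + 1 = 9.
  i=3: a_3=4, p_3 = 4*89 + 10 = 366, q_3 = 4*9 + 1 = 37.
  i=4: a_4=5, p_4 = 5*366 + 89 = 1919, q_4 = 5*37 + 9 = 194.
  i=5: a_5=9, p_5 = 9*1919 + 366 = 17637, q_5 = 9*194 + 37 = 1783.
  i=6: a_6=12, p_6 = 12*17637 + 1919 = 213563, q_6 = 12*1783 + 194 = 21590.
  i=7: a_7=4, p_7 = 4*213563 + 17637 = 871889, q_7 = 4*21590 + 1783 = 88143.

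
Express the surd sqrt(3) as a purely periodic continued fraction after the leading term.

[1; (1, 2)]

Write x_i = (sqrt(3) + m_i)/d_i with (m_0, d_0) = (0, 1). a_0 = floor(sqrt(3)) = 1, since 1^2 = 1 <= 3 < 4 = 2^2.
Iterate m_{i+1} = d_i*a_i - m_i, d_{i+1} = (3 - m_{i+1}^2)/d_i, a_{i+1} = floor((a_0 + m_{i+1})/d_{i+1}):
  m_1 = 1*1 - 0 = 1, d_1 = (3 - 1^2)/1 = 2/1 = 2, a_1 = floor((1 + 1)/2) = 1.
  m_2 = 2*1 - 1 = 1, d_2 = (3 - 1^2)/2 = 2/2 = 1, a_2 = floor((1 + 1)/1) = 2.
  m_3 = 1*2 - 1 = 1, d_3 = (3 - 1^2)/1 = 2/1 = 2: (m_3, d_3) = (m_1, d_1) = (1, 2), so from here the quotients repeat a_1, a_2; the period length is 2.
Hence the expansion of sqrt(3) is a_0 = 1 followed by the repeating block 1, 2 (period 2).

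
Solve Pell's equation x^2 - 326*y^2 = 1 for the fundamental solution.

First expand sqrt(326) as a continued fraction. With x_i = (sqrt(326) + m_i)/d_i and (m_0, d_0) = (0, 1): a_0 = floor(sqrt(326)) = 18, since 18^2 = 324 <= 326 < 361 = 19^2.
Iterate m_{i+1} = d_i*a_i - m_i, d_{i+1} = (326 - m_{i+1}^2)/d_i, a_{i+1} = floor((a_0 + m_{i+1})/d_{i+1}):
  m_1 = 1*18 - 0 = 18, d_1 = (326 - 18^2)/1 = 2/1 = 2, a_1 = floor((18 + 18)/2) = 18.
  m_2 = 2*18 - 18 = 18, d_2 = (326 - 18^2)/2 = 2/2 = 1, a_2 = floor((18 + 18)/1) = 36.
  m_3 = 1*36 - 18 = 18, d_3 = (326 - 18^2)/1 = 2/1 = 2: (m_3, d_3) = (m_1, d_1) = (18, 2), so from here the quotients repeat a_1, a_2; the period length is 2.
So sqrt(326) = [18; (18, 36)] with period length k = 2.
k is even, so the fundamental solution of x^2 - 326y^2 = 1 is (p_{k-1}, q_{k-1}) = (p_1, q_1); compute convergents through index 1.
Convergents (p_i = a_i*p_{i-1} + p_{i-2}, q_i = a_i*q_{i-1} + q_{i-2} with p_{-2}=0, p_{-1}=1, q_{-2}=1, q_{-1}=0):
  i=0: a_0=18, p_0 = 18*1 + 0 = 18, q_0 = 18*0 + 1 = 1.
  i=1: a_1=18, p_1 = 18*18 + 1 = 325, q_1 = 18*1 + 0 = 18.
Check: 325^2 - 326*18^2 = 105625 - 105624 = 1, so (x, y) = (325, 18) solves the equation, and by the theorem it is the least positive solution.

(x, y) = (325, 18)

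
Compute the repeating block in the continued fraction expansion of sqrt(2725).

Write x_i = (sqrt(2725) + m_i)/d_i with (m_0, d_0) = (0, 1). a_0 = floor(sqrt(2725)) = 52, since 52^2 = 2704 <= 2725 < 2809 = 53^2.
Iterate m_{i+1} = d_i*a_i - m_i, d_{i+1} = (2725 - m_{i+1}^2)/d_i, a_{i+1} = floor((a_0 + m_{i+1})/d_{i+1}):
  m_1 = 1*52 - 0 = 52, d_1 = (2725 - 52^2)/1 = 21/1 = 21, a_1 = floor((52 + 52)/21) = 4.
  m_2 = 21*4 - 52 = 32, d_2 = (2725 - 32^2)/21 = 1701/21 = 81, a_2 = floor((52 + 32)/81) = 1.
  m_3 = 81*1 - 32 = 49, d_3 = (2725 - 49^2)/81 = 324/81 = 4, a_3 = floor((52 + 49)/4) = 25.
  m_4 = 4*25 - 49 = 51, d_4 = (2725 - 51^2)/4 = 124/4 = 31, a_4 = floor((52 + 51)/31) = 3.
  m_5 = 31*3 - 51 = 42, d_5 = (2725 - 42^2)/31 = 961/31 = 31, a_5 = floor((52 + 42)/31) = 3.
  m_6 = 31*3 - 42 = 51, d_6 = (2725 - 51^2)/31 = 124/31 = 4, a_6 = floor((52 + 51)/4) = 25.
  m_7 = 4*25 - 51 = 49, d_7 = (2725 - 49^2)/4 = 324/4 = 81, a_7 = floor((52 + 49)/81) = 1.
  m_8 = 81*1 - 49 = 32, d_8 = (2725 - 32^2)/81 = 1701/81 = 21, a_8 = floor((52 + 32)/21) = 4.
  m_9 = 21*4 - 32 = 52, d_9 = (2725 - 52^2)/21 = 21/21 = 1, a_9 = floor((52 + 52)/1) = 104.
  m_10 = 1*104 - 52 = 52, d_10 = (2725 - 52^2)/1 = 21/1 = 21: (m_10, d_10) = (m_1, d_1) = (52, 21), so from here the quotients repeat a_1, ..., a_9; the period length is 9.
Hence the expansion of sqrt(2725) is a_0 = 52 followed by the repeating block 4, 1, 25, 3, 3, 25, 1, 4, 104 (period 9).

[52; (4, 1, 25, 3, 3, 25, 1, 4, 104)]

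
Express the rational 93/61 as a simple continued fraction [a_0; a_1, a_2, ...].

Run the Euclidean algorithm on 93 and 61; the successive quotients are the partial quotients a_0, a_1, ... (each step inverts the fractional part left over by the previous one):
  93 = 1*61 + 32, so a_0 = 1.
  61 = 1*32 + 29, so a_1 = 1.
  32 = 1*29 + 3, so a_2 = 1.
  29 = 9*3 + 2, so a_3 = 9.
  3 = 1*2 + 1, so a_4 = 1.
  2 = 2*1 + 0, so a_5 = 2.
The remainder reaches 0 after 6 divisions, so the expansion has 6 partial quotients, read off in order.

[1; 1, 1, 9, 1, 2]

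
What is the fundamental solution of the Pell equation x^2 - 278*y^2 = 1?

First expand sqrt(278) as a continued fraction. With x_i = (sqrt(278) + m_i)/d_i and (m_0, d_0) = (0, 1): a_0 = floor(sqrt(278)) = 16, since 16^2 = 256 <= 278 < 289 = 17^2.
Iterate m_{i+1} = d_i*a_i - m_i, d_{i+1} = (278 - m_{i+1}^2)/d_i, a_{i+1} = floor((a_0 + m_{i+1})/d_{i+1}):
  m_1 = 1*16 - 0 = 16, d_1 = (278 - 16^2)/1 = 22/1 = 22, a_1 = floor((16 + 16)/22) = 1.
  m_2 = 22*1 - 16 = 6, d_2 = (278 - 6^2)/22 = 242/22 = 11, a_2 = floor((16 + 6)/11) = 2.
  m_3 = 11*2 - 6 = 16, d_3 = (278 - 16^2)/11 = 22/11 = 2, a_3 = floor((16 + 16)/2) = 16.
  m_4 = 2*16 - 16 = 16, d_4 = (278 - 16^2)/2 = 22/2 = 11, a_4 = floor((16 + 16)/11) = 2.
  m_5 = 11*2 - 16 = 6, d_5 = (278 - 6^2)/11 = 242/11 = 22, a_5 = floor((16 + 6)/22) = 1.
  m_6 = 22*1 - 6 = 16, d_6 = (278 - 16^2)/22 = 22/22 = 1, a_6 = floor((16 + 16)/1) = 32.
  m_7 = 1*32 - 16 = 16, d_7 = (278 - 16^2)/1 = 22/1 = 22: (m_7, d_7) = (m_1, d_1) = (16, 22), so from here the quotients repeat a_1, ..., a_6; the period length is 6.
So sqrt(278) = [16; (1, 2, 16, 2, 1, 32)] with period length k = 6.
k is even, so the fundamental solution of x^2 - 278y^2 = 1 is (p_{k-1}, q_{k-1}) = (p_5, q_5); compute convergents through index 5.
Convergents (p_i = a_i*p_{i-1} + p_{i-2}, q_i = a_i*q_{i-1} + q_{i-2} with p_{-2}=0, p_{-1}=1, q_{-2}=1, q_{-1}=0):
  i=0: a_0=16, p_0 = 16*1 + 0 = 16, q_0 = 16*0 + 1 = 1.
  i=1: a_1=1, p_1 = 1*16 + 1 = 17, q_1 = 1*1 + 0 = 1.
  i=2: a_2=2, p_2 = 2*17 + 16 = 50, q_2 = 2*1 + 1 = 3.
  i=3: a_3=16, p_3 = 16*50 + 17 = 817, q_3 = 16*3 + 1 = 49.
  i=4: a_4=2, p_4 = 2*817 + 50 = 1684, q_4 = 2*49 + 3 = 101.
  i=5: a_5=1, p_5 = 1*1684 + 817 = 2501, q_5 = 1*101 + 49 = 150.
Check: 2501^2 - 278*150^2 = 6255001 - 6255000 = 1, so (x, y) = (2501, 150) solves the equation, and by the theorem it is the least positive solution.

(x, y) = (2501, 150)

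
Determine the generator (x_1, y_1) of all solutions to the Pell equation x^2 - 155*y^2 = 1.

First expand sqrt(155) as a continued fraction. With x_i = (sqrt(155) + m_i)/d_i and (m_0, d_0) = (0, 1): a_0 = floor(sqrt(155)) = 12, since 12^2 = 144 <= 155 < 169 = 13^2.
Iterate m_{i+1} = d_i*a_i - m_i, d_{i+1} = (155 - m_{i+1}^2)/d_i, a_{i+1} = floor((a_0 + m_{i+1})/d_{i+1}):
  m_1 = 1*12 - 0 = 12, d_1 = (155 - 12^2)/1 = 11/1 = 11, a_1 = floor((12 + 12)/11) = 2.
  m_2 = 11*2 - 12 = 10, d_2 = (155 - 10^2)/11 = 55/11 = 5, a_2 = floor((12 + 10)/5) = 4.
  m_3 = 5*4 - 10 = 10, d_3 = (155 - 10^2)/5 = 55/5 = 11, a_3 = floor((12 + 10)/11) = 2.
  m_4 = 11*2 - 10 = 12, d_4 = (155 - 12^2)/11 = 11/11 = 1, a_4 = floor((12 + 12)/1) = 24.
  m_5 = 1*24 - 12 = 12, d_5 = (155 - 12^2)/1 = 11/1 = 11: (m_5, d_5) = (m_1, d_1) = (12, 11), so from here the quotients repeat a_1, ..., a_4; the period length is 4.
So sqrt(155) = [12; (2, 4, 2, 24)] with period length k = 4.
k is even, so the fundamental solution of x^2 - 155y^2 = 1 is (p_{k-1}, q_{k-1}) = (p_3, q_3); compute convergents through index 3.
Convergents (p_i = a_i*p_{i-1} + p_{i-2}, q_i = a_i*q_{i-1} + q_{i-2} with p_{-2}=0, p_{-1}=1, q_{-2}=1, q_{-1}=0):
  i=0: a_0=12, p_0 = 12*1 + 0 = 12, q_0 = 12*0 + 1 = 1.
  i=1: a_1=2, p_1 = 2*12 + 1 = 25, q_1 = 2*1 + 0 = 2.
  i=2: a_2=4, p_2 = 4*25 + 12 = 112, q_2 = 4*2 + 1 = 9.
  i=3: a_3=2, p_3 = 2*112 + 25 = 249, q_3 = 2*9 + 2 = 20.
Check: 249^2 - 155*20^2 = 62001 - 62000 = 1, so (x, y) = (249, 20) solves the equation, and by the theorem it is the least positive solution.

(x, y) = (249, 20)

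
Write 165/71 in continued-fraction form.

[2; 3, 11, 2]

Run the Euclidean algorithm on 165 and 71; the successive quotients are the partial quotients a_0, a_1, ... (each step inverts the fractional part left over by the previous one):
  165 = 2*71 + 23, so a_0 = 2.
  71 = 3*23 + 2, so a_1 = 3.
  23 = 11*2 + 1, so a_2 = 11.
  2 = 2*1 + 0, so a_3 = 2.
The remainder reaches 0 after 4 divisions, so the expansion has 4 partial quotients, read off in order.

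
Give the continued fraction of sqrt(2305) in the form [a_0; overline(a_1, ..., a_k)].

Write x_i = (sqrt(2305) + m_i)/d_i with (m_0, d_0) = (0, 1). a_0 = floor(sqrt(2305)) = 48, since 48^2 = 2304 <= 2305 < 2401 = 49^2.
Iterate m_{i+1} = d_i*a_i - m_i, d_{i+1} = (2305 - m_{i+1}^2)/d_i, a_{i+1} = floor((a_0 + m_{i+1})/d_{i+1}):
  m_1 = 1*48 - 0 = 48, d_1 = (2305 - 48^2)/1 = 1/1 = 1, a_1 = floor((48 + 48)/1) = 96.
  m_2 = 1*96 - 48 = 48, d_2 = (2305 - 48^2)/1 = 1/1 = 1: (m_2, d_2) = (m_1, d_1) = (48, 1), so from here the quotient a_1 repeats; the period length is 1.
Hence the expansion of sqrt(2305) is a_0 = 48 followed by the repeating block 96 (period 1).

[48; overline(96)]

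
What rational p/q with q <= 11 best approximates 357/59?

67/11

Expand x = 357/59 as a continued fraction with the Euclidean algorithm:
  357 = 6*59 + 3, so a_0 = 6.
  59 = 19*3 + 2, so a_1 = 19.
  3 = 1*2 + 1, so a_2 = 1.
  2 = 2*1 + 0, so a_3 = 2.
so x = [6; 19, 1, 2].
Convergents (p_i = a_i*p_{i-1} + p_{i-2}, q_i = a_i*q_{i-1} + q_{i-2} with p_{-2}=0, p_{-1}=1, q_{-2}=1, q_{-1}=0), until the denominator exceeds 11:
  i=0: a_0=6, p_0 = 6*1 + 0 = 6, q_0 = 6*0 + 1 = 1.
  i=1: a_1=19, p_1 = 19*6 + 1 = 115, q_1 = 19*1 + 0 = 19.
q_1 = 19 > 11, so the last convergent with denominator <= 11 is p_0/q_0 = 6/1.
The closest fraction with denominator <= 11 is either p_0/q_0 or the intermediate fraction (k*p_0 + p_{-1})/(k*q_0 + q_{-1}) with the largest k >= 1 whose denominator stays <= 11; these approach x as k grows, and every other convergent or intermediate fraction in range is farther away.
Largest k: floor((11 - q_{-1})/q_0) = floor((11 - 0)/1) = 11 (using the seeds p_{-1} = 1, q_{-1} = 0).
That gives (11*6 + 1)/(11*1 + 0) = 67/11.
Compare the errors: |x - 6/1| = |357*1 - 6*59|/(59*1) = 3/59, and |x - 67/11| = |357*11 - 67*59|/(59*11) = 26/649.
Cross-multiplying, 26*59 = 1534 < 1947 = 3*649, so 26/649 is smaller: the intermediate fraction 67/11 is closer to x than 6/1.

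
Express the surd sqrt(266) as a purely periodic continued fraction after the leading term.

[16; (3, 4, 3, 32)]

Write x_i = (sqrt(266) + m_i)/d_i with (m_0, d_0) = (0, 1). a_0 = floor(sqrt(266)) = 16, since 16^2 = 256 <= 266 < 289 = 17^2.
Iterate m_{i+1} = d_i*a_i - m_i, d_{i+1} = (266 - m_{i+1}^2)/d_i, a_{i+1} = floor((a_0 + m_{i+1})/d_{i+1}):
  m_1 = 1*16 - 0 = 16, d_1 = (266 - 16^2)/1 = 10/1 = 10, a_1 = floor((16 + 16)/10) = 3.
  m_2 = 10*3 - 16 = 14, d_2 = (266 - 14^2)/10 = 70/10 = 7, a_2 = floor((16 + 14)/7) = 4.
  m_3 = 7*4 - 14 = 14, d_3 = (266 - 14^2)/7 = 70/7 = 10, a_3 = floor((16 + 14)/10) = 3.
  m_4 = 10*3 - 14 = 16, d_4 = (266 - 16^2)/10 = 10/10 = 1, a_4 = floor((16 + 16)/1) = 32.
  m_5 = 1*32 - 16 = 16, d_5 = (266 - 16^2)/1 = 10/1 = 10: (m_5, d_5) = (m_1, d_1) = (16, 10), so from here the quotients repeat a_1, ..., a_4; the period length is 4.
Hence the expansion of sqrt(266) is a_0 = 16 followed by the repeating block 3, 4, 3, 32 (period 4).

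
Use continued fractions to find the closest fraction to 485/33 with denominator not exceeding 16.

147/10

Expand x = 485/33 as a continued fraction with the Euclidean algorithm:
  485 = 14*33 + 23, so a_0 = 14.
  33 = 1*23 + 10, so a_1 = 1.
  23 = 2*10 + 3, so a_2 = 2.
  10 = 3*3 + 1, so a_3 = 3.
  3 = 3*1 + 0, so a_4 = 3.
so x = [14; 1, 2, 3, 3].
Convergents (p_i = a_i*p_{i-1} + p_{i-2}, q_i = a_i*q_{i-1} + q_{i-2} with p_{-2}=0, p_{-1}=1, q_{-2}=1, q_{-1}=0), until the denominator exceeds 16:
  i=0: a_0=14, p_0 = 14*1 + 0 = 14, q_0 = 14*0 + 1 = 1.
  i=1: a_1=1, p_1 = 1*14 + 1 = 15, q_1 = 1*1 + 0 = 1.
  i=2: a_2=2, p_2 = 2*15 + 14 = 44, q_2 = 2*1 + 1 = 3.
  i=3: a_3=3, p_3 = 3*44 + 15 = 147, q_3 = 3*3 + 1 = 10.
  i=4: a_4=3, p_4 = 3*147 + 44 = 485, q_4 = 3*10 + 3 = 33.
q_4 = 33 > 16, so the last convergent with denominator <= 16 is p_3/q_3 = 147/10.
The closest fraction with denominator <= 16 is either p_3/q_3 or the intermediate fraction (k*p_3 + p_2)/(k*q_3 + q_2) with the largest k >= 1 whose denominator stays <= 16; these approach x as k grows, and every other convergent or intermediate fraction in range is farther away.
Largest k: floor((16 - q_2)/q_3) = floor((16 - 3)/10) = 1.
That gives (1*147 + 44)/(1*10 + 3) = 191/13.
Compare the errors: |x - 147/10| = |485*10 - 147*33|/(33*10) = 1/330, and |x - 191/13| = |485*13 - 191*33|/(33*13) = 2/429.
Cross-multiplying, 1*429 = 429 < 660 = 2*330, so 1/330 is smaller: the convergent 147/10 is closer to x than 191/13.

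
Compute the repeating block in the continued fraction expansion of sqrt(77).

[8; (1, 3, 2, 3, 1, 16)]

Write x_i = (sqrt(77) + m_i)/d_i with (m_0, d_0) = (0, 1). a_0 = floor(sqrt(77)) = 8, since 8^2 = 64 <= 77 < 81 = 9^2.
Iterate m_{i+1} = d_i*a_i - m_i, d_{i+1} = (77 - m_{i+1}^2)/d_i, a_{i+1} = floor((a_0 + m_{i+1})/d_{i+1}):
  m_1 = 1*8 - 0 = 8, d_1 = (77 - 8^2)/1 = 13/1 = 13, a_1 = floor((8 + 8)/13) = 1.
  m_2 = 13*1 - 8 = 5, d_2 = (77 - 5^2)/13 = 52/13 = 4, a_2 = floor((8 + 5)/4) = 3.
  m_3 = 4*3 - 5 = 7, d_3 = (77 - 7^2)/4 = 28/4 = 7, a_3 = floor((8 + 7)/7) = 2.
  m_4 = 7*2 - 7 = 7, d_4 = (77 - 7^2)/7 = 28/7 = 4, a_4 = floor((8 + 7)/4) = 3.
  m_5 = 4*3 - 7 = 5, d_5 = (77 - 5^2)/4 = 52/4 = 13, a_5 = floor((8 + 5)/13) = 1.
  m_6 = 13*1 - 5 = 8, d_6 = (77 - 8^2)/13 = 13/13 = 1, a_6 = floor((8 + 8)/1) = 16.
  m_7 = 1*16 - 8 = 8, d_7 = (77 - 8^2)/1 = 13/1 = 13: (m_7, d_7) = (m_1, d_1) = (8, 13), so from here the quotients repeat a_1, ..., a_6; the period length is 6.
Hence the expansion of sqrt(77) is a_0 = 8 followed by the repeating block 1, 3, 2, 3, 1, 16 (period 6).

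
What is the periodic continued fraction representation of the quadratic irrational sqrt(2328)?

Write x_i = (sqrt(2328) + m_i)/d_i with (m_0, d_0) = (0, 1). a_0 = floor(sqrt(2328)) = 48, since 48^2 = 2304 <= 2328 < 2401 = 49^2.
Iterate m_{i+1} = d_i*a_i - m_i, d_{i+1} = (2328 - m_{i+1}^2)/d_i, a_{i+1} = floor((a_0 + m_{i+1})/d_{i+1}):
  m_1 = 1*48 - 0 = 48, d_1 = (2328 - 48^2)/1 = 24/1 = 24, a_1 = floor((48 + 48)/24) = 4.
  m_2 = 24*4 - 48 = 48, d_2 = (2328 - 48^2)/24 = 24/24 = 1, a_2 = floor((48 + 48)/1) = 96.
  m_3 = 1*96 - 48 = 48, d_3 = (2328 - 48^2)/1 = 24/1 = 24: (m_3, d_3) = (m_1, d_1) = (48, 24), so from here the quotients repeat a_1, a_2; the period length is 2.
Hence the expansion of sqrt(2328) is a_0 = 48 followed by the repeating block 4, 96 (period 2).

[48; (4, 96)]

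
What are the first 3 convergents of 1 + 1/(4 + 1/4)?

1/1, 5/4, 21/17

Using the convergent recurrence p_i = a_i*p_{i-1} + p_{i-2}, q_i = a_i*q_{i-1} + q_{i-2} with p_{-2}=0, p_{-1}=1, q_{-2}=1, q_{-1}=0:
  i=0: a_0=1, p_0 = 1*1 + 0 = 1, q_0 = 1*0 + 1 = 1.
  i=1: a_1=4, p_1 = 4*1 + 1 = 5, q_1 = 4*1 + 0 = 4.
  i=2: a_2=4, p_2 = 4*5 + 1 = 21, q_2 = 4*4 + 1 = 17.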